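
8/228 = 2/57  =  0.04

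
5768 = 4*1442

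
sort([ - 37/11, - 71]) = [ - 71,  -  37/11]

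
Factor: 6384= 2^4*3^1*7^1*19^1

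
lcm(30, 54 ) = 270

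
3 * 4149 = 12447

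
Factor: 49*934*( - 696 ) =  - 2^4*3^1*7^2*29^1*467^1 = - 31853136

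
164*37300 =6117200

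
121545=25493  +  96052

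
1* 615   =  615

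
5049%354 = 93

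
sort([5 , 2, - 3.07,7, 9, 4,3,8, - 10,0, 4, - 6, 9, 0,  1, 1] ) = [ - 10, - 6,-3.07, 0, 0, 1, 1 , 2, 3,4,4, 5, 7,8,9, 9]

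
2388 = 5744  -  3356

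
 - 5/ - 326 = 5/326 = 0.02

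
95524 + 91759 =187283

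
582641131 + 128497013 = 711138144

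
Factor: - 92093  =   - 19^1*  37^1*131^1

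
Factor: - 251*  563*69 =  - 9750597 = -3^1*23^1*251^1*563^1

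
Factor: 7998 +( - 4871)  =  3127 = 53^1*59^1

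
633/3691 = 633/3691 = 0.17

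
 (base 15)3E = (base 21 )2h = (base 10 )59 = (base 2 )111011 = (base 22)2F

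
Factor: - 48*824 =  - 2^7*3^1*103^1 = - 39552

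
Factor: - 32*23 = - 736 = - 2^5*23^1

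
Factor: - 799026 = -2^1 *3^1*19^1*43^1 * 163^1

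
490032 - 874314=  - 384282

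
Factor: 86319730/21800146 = 43159865/10900073 = 5^1 * 7^1*47^1*59^(- 1)*239^( - 1) * 773^(-1)*26237^1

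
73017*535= 39064095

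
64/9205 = 64/9205 = 0.01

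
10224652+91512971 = 101737623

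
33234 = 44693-11459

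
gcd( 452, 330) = 2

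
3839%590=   299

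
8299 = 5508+2791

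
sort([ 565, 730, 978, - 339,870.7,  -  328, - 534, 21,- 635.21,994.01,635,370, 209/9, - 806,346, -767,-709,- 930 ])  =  [ - 930, - 806, - 767, -709, - 635.21, - 534, - 339, - 328, 21, 209/9, 346, 370, 565,635, 730,  870.7 , 978, 994.01]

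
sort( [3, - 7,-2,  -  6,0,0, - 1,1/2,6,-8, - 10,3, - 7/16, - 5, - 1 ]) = [ - 10, - 8,-7, -6, - 5, - 2,-1, - 1,- 7/16,  0, 0,1/2,  3, 3,6] 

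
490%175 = 140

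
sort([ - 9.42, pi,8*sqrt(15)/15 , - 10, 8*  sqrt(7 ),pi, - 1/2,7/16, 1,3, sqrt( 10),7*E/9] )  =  [ - 10, -9.42, - 1/2, 7/16  ,  1,8*sqrt( 15)/15,7*E/9, 3,pi, pi,sqrt(10 ),8*sqrt(7)]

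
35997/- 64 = -35997/64 = - 562.45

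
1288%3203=1288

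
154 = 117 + 37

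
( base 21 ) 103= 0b110111100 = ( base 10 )444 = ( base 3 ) 121110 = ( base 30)EO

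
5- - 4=9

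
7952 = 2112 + 5840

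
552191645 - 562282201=-10090556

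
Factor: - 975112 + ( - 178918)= -2^1*5^1*37^1*3119^1= -  1154030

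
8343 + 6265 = 14608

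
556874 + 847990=1404864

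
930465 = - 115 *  ( - 8091 ) 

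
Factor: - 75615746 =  - 2^1*37807873^1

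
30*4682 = 140460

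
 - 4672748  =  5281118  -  9953866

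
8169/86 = 94 + 85/86 = 94.99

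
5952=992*6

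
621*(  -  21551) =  -13383171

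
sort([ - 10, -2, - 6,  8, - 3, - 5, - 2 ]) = [ - 10, - 6, - 5, - 3, - 2, - 2, 8] 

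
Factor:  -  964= - 2^2 * 241^1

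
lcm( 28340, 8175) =425100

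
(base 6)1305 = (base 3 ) 110012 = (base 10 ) 329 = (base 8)511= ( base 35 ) 9E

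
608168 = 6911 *88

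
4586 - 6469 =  -1883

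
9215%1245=500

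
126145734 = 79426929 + 46718805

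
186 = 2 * 93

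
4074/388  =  21/2 = 10.50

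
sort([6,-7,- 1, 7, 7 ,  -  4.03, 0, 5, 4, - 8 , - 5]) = [-8,-7,  -  5,-4.03,-1, 0,4, 5,6, 7, 7 ] 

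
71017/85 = 835+ 42/85 = 835.49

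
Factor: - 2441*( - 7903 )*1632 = 2^5*3^1 * 7^1*17^1*1129^1 * 2441^1 = 31483275936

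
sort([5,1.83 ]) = [ 1.83,5] 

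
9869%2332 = 541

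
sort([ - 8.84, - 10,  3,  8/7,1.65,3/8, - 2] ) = [-10, - 8.84 ,  -  2,3/8,8/7, 1.65,3]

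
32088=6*5348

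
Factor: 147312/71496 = 2^1*11^1 * 31^1*331^( - 1 ) =682/331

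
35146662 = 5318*6609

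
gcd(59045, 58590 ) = 35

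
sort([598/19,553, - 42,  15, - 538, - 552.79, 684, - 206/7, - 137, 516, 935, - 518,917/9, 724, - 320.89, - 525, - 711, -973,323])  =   [-973, - 711, - 552.79,-538, - 525, - 518, - 320.89, - 137,-42, - 206/7,15,598/19,917/9,323,516, 553, 684, 724, 935 ] 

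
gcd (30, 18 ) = 6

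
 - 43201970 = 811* ( - 53270)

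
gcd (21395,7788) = 11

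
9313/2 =9313/2 = 4656.50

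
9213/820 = 11 + 193/820  =  11.24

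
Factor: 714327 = 3^1*238109^1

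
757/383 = 757/383= 1.98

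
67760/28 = 2420 = 2420.00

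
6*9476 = 56856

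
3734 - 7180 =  - 3446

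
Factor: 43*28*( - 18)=-2^3*3^2*7^1*43^1 =- 21672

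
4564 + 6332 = 10896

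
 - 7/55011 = -7/55011 = -0.00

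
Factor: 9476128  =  2^5*296129^1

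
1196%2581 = 1196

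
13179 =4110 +9069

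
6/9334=3/4667 = 0.00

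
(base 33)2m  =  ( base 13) 6A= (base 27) 37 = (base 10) 88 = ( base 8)130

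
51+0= 51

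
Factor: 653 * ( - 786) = -513258 = - 2^1*3^1 * 131^1 * 653^1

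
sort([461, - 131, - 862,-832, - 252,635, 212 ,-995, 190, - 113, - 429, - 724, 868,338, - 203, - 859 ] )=[ - 995 ,- 862, - 859, - 832, - 724,-429, - 252, - 203, - 131,-113, 190,212, 338, 461, 635, 868]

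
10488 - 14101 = -3613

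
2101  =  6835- 4734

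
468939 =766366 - 297427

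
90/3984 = 15/664 = 0.02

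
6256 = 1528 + 4728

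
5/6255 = 1/1251 = 0.00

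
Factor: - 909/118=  - 2^( - 1)*3^2 * 59^( - 1) * 101^1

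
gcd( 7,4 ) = 1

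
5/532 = 5/532  =  0.01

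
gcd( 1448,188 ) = 4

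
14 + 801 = 815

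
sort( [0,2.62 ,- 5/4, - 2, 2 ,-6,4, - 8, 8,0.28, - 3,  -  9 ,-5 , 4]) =[ - 9 , - 8, - 6, - 5, - 3 , - 2 , -5/4, 0, 0.28, 2  ,  2.62 , 4, 4 , 8]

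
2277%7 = 2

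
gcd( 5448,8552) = 8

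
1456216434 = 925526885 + 530689549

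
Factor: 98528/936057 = 2^5*3^( - 1 ) * 67^ ( - 1 )*3079^1*4657^( - 1 )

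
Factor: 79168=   2^6*1237^1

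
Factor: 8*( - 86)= -688 = -2^4*43^1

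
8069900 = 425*18988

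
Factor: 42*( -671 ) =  - 2^1*3^1 * 7^1*11^1* 61^1 = - 28182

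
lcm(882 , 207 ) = 20286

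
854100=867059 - 12959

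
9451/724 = 13+39/724 = 13.05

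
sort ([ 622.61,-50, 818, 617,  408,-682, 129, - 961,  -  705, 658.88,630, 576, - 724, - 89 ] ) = [ -961,  -  724,-705,  -  682,- 89, - 50, 129,408, 576, 617, 622.61, 630, 658.88,818 ]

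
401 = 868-467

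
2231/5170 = 2231/5170 = 0.43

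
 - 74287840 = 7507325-81795165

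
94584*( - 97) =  - 9174648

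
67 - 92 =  -25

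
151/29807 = 151/29807  =  0.01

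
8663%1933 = 931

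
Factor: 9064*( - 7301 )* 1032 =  - 2^6*3^1*7^2 * 11^1 *43^1*103^1*149^1= - 68293904448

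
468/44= 117/11 = 10.64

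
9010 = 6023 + 2987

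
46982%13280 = 7142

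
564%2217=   564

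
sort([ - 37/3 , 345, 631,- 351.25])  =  [-351.25, - 37/3, 345, 631]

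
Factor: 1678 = 2^1 * 839^1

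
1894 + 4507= 6401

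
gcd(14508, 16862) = 2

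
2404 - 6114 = -3710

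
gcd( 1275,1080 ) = 15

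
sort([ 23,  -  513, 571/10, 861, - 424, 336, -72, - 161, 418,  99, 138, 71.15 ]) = [ - 513, -424, - 161,-72, 23, 571/10, 71.15, 99, 138,  336, 418, 861] 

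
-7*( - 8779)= 61453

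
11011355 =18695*589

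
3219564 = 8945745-5726181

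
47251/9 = 47251/9= 5250.11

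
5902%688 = 398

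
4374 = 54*81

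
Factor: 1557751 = 13^1*119827^1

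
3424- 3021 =403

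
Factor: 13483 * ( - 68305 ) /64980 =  - 2^( - 2)*3^( - 2)*19^( - 1) * 97^1*139^1*719^1= -9694277/684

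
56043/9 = 6227 = 6227.00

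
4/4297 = 4/4297= 0.00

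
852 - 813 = 39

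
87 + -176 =  -  89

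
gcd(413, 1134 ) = 7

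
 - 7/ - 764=7/764 =0.01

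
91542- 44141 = 47401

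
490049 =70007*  7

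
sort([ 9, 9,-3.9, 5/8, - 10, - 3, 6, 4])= [ - 10, - 3.9, -3, 5/8, 4, 6, 9, 9]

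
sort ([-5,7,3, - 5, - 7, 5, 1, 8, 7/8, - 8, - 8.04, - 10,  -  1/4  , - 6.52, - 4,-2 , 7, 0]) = [ - 10, - 8.04 , - 8, - 7, - 6.52, - 5, - 5  , - 4,  -  2, - 1/4, 0, 7/8, 1,  3, 5, 7,7,8 ]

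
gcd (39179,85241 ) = 1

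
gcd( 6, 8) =2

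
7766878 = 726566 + 7040312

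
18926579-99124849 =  - 80198270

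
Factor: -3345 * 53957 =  - 180486165 = - 3^1*5^1*79^1*223^1 *683^1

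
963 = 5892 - 4929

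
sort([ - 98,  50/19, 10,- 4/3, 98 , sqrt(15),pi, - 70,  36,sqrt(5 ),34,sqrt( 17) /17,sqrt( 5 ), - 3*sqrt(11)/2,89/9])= [ - 98,-70,-3*sqrt( 11)/2, - 4/3,sqrt(17 )/17, sqrt( 5 ) , sqrt ( 5),50/19, pi, sqrt ( 15), 89/9,10, 34,36, 98]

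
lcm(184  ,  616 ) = 14168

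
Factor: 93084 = 2^2*3^1*7757^1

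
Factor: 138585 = 3^1 * 5^1*9239^1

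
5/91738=5/91738 = 0.00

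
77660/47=1652 + 16/47 =1652.34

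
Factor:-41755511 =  - 7^1*23^1*167^1*1553^1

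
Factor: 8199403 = 503^1*16301^1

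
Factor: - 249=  - 3^1*83^1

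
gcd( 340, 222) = 2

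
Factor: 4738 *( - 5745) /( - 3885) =1814654/259=2^1*7^( -1)*23^1 * 37^( - 1) * 103^1*383^1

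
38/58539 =2/3081 = 0.00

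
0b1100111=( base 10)103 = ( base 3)10211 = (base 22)4F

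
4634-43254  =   - 38620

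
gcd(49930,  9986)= 9986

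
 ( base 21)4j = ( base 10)103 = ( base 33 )34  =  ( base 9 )124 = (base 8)147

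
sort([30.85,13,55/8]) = [55/8, 13,30.85 ] 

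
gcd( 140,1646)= 2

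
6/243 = 2/81=0.02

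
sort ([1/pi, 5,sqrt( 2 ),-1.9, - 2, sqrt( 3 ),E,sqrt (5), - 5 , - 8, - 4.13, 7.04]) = [  -  8, - 5,-4.13, - 2 ,-1.9, 1/pi,sqrt( 2),sqrt( 3),sqrt(5 ), E,5, 7.04 ]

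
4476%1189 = 909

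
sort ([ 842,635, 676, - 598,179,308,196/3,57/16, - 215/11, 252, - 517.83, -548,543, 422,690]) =[ - 598, - 548, - 517.83 , - 215/11,  57/16,  196/3,179, 252,308,422,543, 635,  676, 690,842] 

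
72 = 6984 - 6912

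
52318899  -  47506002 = 4812897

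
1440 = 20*72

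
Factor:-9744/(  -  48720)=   5^(-1) = 1/5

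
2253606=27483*82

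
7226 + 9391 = 16617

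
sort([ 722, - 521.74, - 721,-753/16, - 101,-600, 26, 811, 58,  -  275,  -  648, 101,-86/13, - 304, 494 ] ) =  [-721, - 648,  -  600, - 521.74,-304 , - 275,  -  101,-753/16,- 86/13, 26, 58,101, 494,722, 811]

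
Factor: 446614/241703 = 874/473= 2^1*11^ (-1)*19^1*23^1*43^( - 1)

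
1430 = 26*55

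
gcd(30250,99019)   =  1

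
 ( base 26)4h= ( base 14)89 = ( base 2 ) 1111001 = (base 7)232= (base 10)121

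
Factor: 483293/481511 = 17^1*191^( - 1)*2521^(-1)*28429^1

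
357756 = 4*89439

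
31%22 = 9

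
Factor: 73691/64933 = 11^( - 1)*59^1*1249^1*5903^( - 1)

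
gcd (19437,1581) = 93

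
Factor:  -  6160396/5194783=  - 2^2* 140009^1 *472253^ ( - 1) = - 560036/472253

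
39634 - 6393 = 33241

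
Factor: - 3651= -3^1 * 1217^1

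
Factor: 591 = 3^1 * 197^1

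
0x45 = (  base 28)2d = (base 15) 49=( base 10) 69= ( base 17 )41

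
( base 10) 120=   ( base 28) 48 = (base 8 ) 170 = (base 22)5A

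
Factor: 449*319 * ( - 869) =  - 11^2*29^1*79^1 * 449^1= -124467739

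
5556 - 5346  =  210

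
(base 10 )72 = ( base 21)39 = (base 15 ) 4C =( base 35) 22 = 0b1001000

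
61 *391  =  23851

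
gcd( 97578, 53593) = 1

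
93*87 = 8091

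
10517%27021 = 10517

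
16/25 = 16/25 = 0.64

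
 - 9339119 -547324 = -9886443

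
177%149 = 28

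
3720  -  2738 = 982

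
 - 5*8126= - 40630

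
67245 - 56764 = 10481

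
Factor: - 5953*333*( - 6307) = 3^2*7^1  *17^1*37^1*53^1*5953^1 = 12502675143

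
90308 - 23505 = 66803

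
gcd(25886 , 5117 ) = 301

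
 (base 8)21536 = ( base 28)BFA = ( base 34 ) 7SA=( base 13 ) 4176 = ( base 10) 9054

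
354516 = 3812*93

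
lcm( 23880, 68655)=549240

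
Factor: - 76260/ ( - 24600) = 2^( - 1 )*5^( - 1)*31^1  =  31/10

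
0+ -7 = - 7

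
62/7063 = 62/7063= 0.01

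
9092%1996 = 1108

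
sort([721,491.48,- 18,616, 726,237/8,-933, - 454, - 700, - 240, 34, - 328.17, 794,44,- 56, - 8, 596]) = [ - 933, - 700, - 454, - 328.17, - 240, - 56,-18, - 8, 237/8,34 , 44,491.48, 596,616 , 721,726, 794 ] 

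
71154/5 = 71154/5=14230.80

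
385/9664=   385/9664  =  0.04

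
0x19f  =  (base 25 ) GF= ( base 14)219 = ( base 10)415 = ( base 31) dc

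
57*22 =1254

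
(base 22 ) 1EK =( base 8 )1454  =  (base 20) 20C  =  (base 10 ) 812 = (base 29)S0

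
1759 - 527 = 1232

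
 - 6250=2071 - 8321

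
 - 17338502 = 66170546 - 83509048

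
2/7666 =1/3833 = 0.00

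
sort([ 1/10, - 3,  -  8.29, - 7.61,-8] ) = [ - 8.29, - 8, - 7.61, - 3,1/10]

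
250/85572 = 125/42786 = 0.00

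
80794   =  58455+22339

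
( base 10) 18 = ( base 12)16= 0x12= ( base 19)I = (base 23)I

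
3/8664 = 1/2888 = 0.00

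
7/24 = 7/24 = 0.29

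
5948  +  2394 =8342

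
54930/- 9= -6104 + 2/3 = - 6103.33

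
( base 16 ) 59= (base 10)89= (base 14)65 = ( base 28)35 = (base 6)225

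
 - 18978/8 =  - 2373 + 3/4 = - 2372.25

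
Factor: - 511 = -7^1*73^1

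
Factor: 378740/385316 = 5^1*29^1*653^1*96329^( - 1 ) = 94685/96329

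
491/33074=491/33074 = 0.01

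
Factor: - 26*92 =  - 2^3*13^1*23^1 = - 2392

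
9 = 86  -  77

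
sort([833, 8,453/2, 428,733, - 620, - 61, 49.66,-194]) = [ - 620,-194, - 61,8,49.66 , 453/2, 428,733, 833]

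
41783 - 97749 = - 55966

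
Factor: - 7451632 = - 2^4*23^1 * 20249^1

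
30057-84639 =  - 54582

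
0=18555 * 0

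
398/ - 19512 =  - 1 + 9557/9756 = - 0.02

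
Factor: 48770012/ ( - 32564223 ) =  - 2^2*3^(  -  2)*167^1*73009^1*3618247^( - 1 )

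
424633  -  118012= 306621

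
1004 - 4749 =-3745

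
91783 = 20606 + 71177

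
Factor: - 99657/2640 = -2^( - 4)*3^2*5^( -1 ) * 11^( - 1 )*3691^1 = - 33219/880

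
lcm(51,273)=4641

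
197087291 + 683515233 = 880602524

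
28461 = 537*53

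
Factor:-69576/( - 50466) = 2^2*223^1*647^( - 1) = 892/647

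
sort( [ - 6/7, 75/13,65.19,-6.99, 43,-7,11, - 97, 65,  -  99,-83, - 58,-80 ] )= [ -99, - 97,-83,-80,-58,-7,-6.99,- 6/7,75/13, 11,43,65, 65.19]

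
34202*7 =239414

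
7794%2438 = 480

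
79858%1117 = 551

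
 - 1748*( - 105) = 183540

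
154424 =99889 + 54535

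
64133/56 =1145+13/56 = 1145.23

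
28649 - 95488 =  - 66839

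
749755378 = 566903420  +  182851958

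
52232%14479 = 8795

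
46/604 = 23/302 = 0.08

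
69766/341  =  69766/341 = 204.59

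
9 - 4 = 5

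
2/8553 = 2/8553= 0.00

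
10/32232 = 5/16116=0.00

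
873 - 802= 71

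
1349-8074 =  - 6725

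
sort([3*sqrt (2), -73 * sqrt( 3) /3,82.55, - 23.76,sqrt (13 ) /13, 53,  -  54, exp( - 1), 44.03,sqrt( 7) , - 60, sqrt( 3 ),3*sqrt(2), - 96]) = [-96, - 60,-54,-73 * sqrt( 3)/3, - 23.76, sqrt( 13) /13,exp(-1 ), sqrt(3 ),sqrt( 7 ),3*sqrt( 2), 3  *sqrt (2), 44.03,53, 82.55]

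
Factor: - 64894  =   - 2^1*71^1*457^1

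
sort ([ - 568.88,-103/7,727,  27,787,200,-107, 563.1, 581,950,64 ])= [ - 568.88, - 107, - 103/7, 27, 64,200, 563.1,  581, 727,787,950]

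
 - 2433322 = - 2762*881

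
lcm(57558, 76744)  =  230232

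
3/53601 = 1/17867 =0.00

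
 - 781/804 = -781/804 = - 0.97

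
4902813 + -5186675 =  - 283862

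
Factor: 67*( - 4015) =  - 269005 = - 5^1*11^1*67^1*73^1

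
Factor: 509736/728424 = 3^( - 1)*151^(  -  1)*317^1= 317/453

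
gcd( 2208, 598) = 46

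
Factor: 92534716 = 2^2 *23133679^1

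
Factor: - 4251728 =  - 2^4*  13^1*20441^1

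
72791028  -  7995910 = 64795118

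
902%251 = 149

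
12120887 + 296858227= 308979114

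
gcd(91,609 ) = 7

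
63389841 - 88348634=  - 24958793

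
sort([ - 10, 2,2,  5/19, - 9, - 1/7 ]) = [ - 10,-9, - 1/7,  5/19,2, 2]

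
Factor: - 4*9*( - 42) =2^3*3^3 * 7^1= 1512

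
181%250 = 181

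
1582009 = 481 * 3289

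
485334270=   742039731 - 256705461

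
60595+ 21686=82281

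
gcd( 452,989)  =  1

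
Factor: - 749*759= - 568491 = - 3^1*7^1 * 11^1*23^1 * 107^1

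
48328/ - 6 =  - 24164/3 = - 8054.67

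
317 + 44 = 361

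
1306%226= 176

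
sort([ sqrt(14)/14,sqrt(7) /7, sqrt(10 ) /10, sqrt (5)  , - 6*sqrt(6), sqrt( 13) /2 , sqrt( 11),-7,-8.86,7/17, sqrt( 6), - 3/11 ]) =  [  -  6*sqrt( 6 ), - 8.86, - 7, - 3/11,sqrt(14 ) /14, sqrt(10) /10, sqrt ( 7 )/7, 7/17,sqrt(13) /2, sqrt( 5),sqrt( 6),sqrt( 11)] 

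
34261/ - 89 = -385+4/89 = - 384.96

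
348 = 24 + 324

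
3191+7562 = 10753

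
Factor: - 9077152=  -  2^5*7^3*827^1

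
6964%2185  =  409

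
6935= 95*73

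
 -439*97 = - 42583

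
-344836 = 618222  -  963058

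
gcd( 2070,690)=690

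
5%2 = 1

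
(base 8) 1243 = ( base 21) 1b3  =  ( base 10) 675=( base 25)120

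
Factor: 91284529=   7^1*73^1*178639^1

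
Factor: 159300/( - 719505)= -60/271 = - 2^2 * 3^1 * 5^1*271^( - 1)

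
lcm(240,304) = 4560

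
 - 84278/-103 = 84278/103 = 818.23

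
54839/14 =3917 + 1/14=3917.07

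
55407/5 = 11081+2/5 = 11081.40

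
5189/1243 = 5189/1243=4.17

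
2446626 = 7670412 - 5223786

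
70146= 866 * 81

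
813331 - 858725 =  - 45394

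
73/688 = 73/688 = 0.11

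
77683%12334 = 3679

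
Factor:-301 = - 7^1*43^1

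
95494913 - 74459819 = 21035094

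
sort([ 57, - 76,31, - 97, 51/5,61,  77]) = [ - 97,-76, 51/5,31 , 57, 61,  77]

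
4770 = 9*530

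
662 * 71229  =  47153598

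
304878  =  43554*7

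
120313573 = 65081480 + 55232093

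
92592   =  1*92592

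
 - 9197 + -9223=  - 18420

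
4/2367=4/2367=0.00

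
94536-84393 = 10143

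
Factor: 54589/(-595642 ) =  - 2^( - 1)*79^1*431^(-1 ) = -  79/862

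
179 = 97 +82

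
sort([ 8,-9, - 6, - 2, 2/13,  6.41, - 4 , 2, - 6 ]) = [ - 9,-6 , - 6,-4 , - 2,2/13, 2 , 6.41, 8]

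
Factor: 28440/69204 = 2^1 * 3^1*5^1* 73^ ( - 1 ) = 30/73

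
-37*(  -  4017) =148629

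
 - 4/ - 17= 4/17  =  0.24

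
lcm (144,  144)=144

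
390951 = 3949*99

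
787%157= 2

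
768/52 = 14+10/13 = 14.77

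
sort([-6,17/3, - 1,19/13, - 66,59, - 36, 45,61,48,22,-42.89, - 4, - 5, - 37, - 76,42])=[ - 76, - 66, - 42.89, - 37,-36,  -  6,-5  , - 4, -1,  19/13,17/3,22,42,45,48,59,61]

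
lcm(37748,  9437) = 37748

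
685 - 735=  - 50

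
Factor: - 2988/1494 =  - 2^1 = - 2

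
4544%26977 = 4544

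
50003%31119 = 18884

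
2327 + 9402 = 11729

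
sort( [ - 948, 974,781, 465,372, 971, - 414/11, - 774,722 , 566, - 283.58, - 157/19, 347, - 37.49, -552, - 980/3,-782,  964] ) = [ - 948,- 782, - 774, - 552, - 980/3,-283.58, - 414/11 ,  -  37.49, - 157/19,347, 372, 465,  566, 722,781,964, 971,974]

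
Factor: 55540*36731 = 2040039740= 2^2*5^1*23^1*1597^1*2777^1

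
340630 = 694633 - 354003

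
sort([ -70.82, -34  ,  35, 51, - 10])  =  [ - 70.82 ,  -  34, - 10, 35, 51]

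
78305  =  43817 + 34488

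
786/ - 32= -25 + 7/16   =  - 24.56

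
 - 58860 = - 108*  545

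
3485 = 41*85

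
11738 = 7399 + 4339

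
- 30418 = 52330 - 82748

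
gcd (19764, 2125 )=1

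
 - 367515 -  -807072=439557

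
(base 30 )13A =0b1111101000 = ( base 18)31a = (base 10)1000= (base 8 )1750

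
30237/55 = 30237/55 =549.76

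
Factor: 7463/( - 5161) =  - 13^( - 1 )*17^1*397^( - 1 )*439^1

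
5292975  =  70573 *75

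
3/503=3/503 = 0.01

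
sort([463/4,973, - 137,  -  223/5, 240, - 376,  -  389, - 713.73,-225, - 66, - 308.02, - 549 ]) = [ - 713.73, - 549, - 389,  -  376, - 308.02, - 225, - 137, - 66 , - 223/5, 463/4 , 240,  973 ]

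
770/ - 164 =-5 + 25/82 = - 4.70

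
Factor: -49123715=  - 5^1*9824743^1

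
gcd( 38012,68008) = 4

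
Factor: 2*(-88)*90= - 15840  =  - 2^5*3^2*5^1 * 11^1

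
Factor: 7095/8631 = 3^(-1) * 5^1 *7^(-1 )* 11^1*43^1*137^ (  -  1) = 2365/2877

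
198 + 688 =886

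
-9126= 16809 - 25935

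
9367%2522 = 1801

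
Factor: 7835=5^1*1567^1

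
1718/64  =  26 + 27/32  =  26.84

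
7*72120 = 504840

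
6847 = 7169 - 322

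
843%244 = 111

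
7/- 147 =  -1/21 = - 0.05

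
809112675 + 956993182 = 1766105857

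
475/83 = 475/83 = 5.72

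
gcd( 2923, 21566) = 1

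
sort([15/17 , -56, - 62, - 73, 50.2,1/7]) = [ - 73, - 62, - 56,1/7, 15/17, 50.2 ] 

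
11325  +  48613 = 59938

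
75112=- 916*( - 82 ) 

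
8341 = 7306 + 1035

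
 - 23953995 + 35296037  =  11342042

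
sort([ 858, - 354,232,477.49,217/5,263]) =[ - 354 , 217/5, 232,263,477.49,858 ]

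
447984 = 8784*51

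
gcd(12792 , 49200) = 984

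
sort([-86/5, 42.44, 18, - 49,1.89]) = [-49 ,-86/5, 1.89,18, 42.44]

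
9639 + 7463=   17102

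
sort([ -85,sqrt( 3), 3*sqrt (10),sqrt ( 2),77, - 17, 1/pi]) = [  -  85,-17,1/pi,sqrt( 2), sqrt( 3),3*sqrt( 10), 77 ]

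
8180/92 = 2045/23=88.91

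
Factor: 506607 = 3^1*168869^1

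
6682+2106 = 8788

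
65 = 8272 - 8207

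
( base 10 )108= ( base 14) 7a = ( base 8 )154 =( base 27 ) 40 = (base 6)300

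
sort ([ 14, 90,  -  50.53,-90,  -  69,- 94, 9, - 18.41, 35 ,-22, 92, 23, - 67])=[ - 94,- 90 , - 69, - 67,- 50.53, - 22, - 18.41,9  ,  14,  23,  35, 90, 92 ] 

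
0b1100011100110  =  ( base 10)6374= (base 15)1d4e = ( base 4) 1203212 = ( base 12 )3832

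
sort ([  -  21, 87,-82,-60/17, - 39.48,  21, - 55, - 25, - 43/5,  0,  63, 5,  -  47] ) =[-82, - 55, - 47, - 39.48, - 25, - 21,  -  43/5, - 60/17,0,5,21,63,87 ] 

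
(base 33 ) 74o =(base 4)1321203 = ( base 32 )7J3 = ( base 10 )7779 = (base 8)17143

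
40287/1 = 40287= 40287.00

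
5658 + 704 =6362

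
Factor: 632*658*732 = 2^6*3^1 *7^1*47^1*61^1*79^1 =304406592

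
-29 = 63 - 92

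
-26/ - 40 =13/20 = 0.65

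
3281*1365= 4478565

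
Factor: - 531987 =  - 3^1*383^1*463^1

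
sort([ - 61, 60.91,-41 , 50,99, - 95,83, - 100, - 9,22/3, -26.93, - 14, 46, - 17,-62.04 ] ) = [ - 100,-95, - 62.04, - 61, - 41 , - 26.93, - 17, - 14, - 9,22/3,46, 50,  60.91,  83,99 ] 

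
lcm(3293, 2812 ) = 250268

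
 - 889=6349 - 7238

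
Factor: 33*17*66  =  37026 = 2^1 * 3^2*11^2*17^1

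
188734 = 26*7259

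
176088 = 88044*2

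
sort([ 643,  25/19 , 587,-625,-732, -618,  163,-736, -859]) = [-859, - 736, - 732,-625,-618, 25/19,163 , 587, 643 ] 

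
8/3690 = 4/1845 =0.00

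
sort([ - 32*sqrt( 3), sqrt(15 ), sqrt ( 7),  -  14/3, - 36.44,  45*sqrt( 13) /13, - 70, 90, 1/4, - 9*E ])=[ - 70, - 32*sqrt(3), - 36.44, - 9* E,  -  14/3, 1/4, sqrt (7) , sqrt( 15 ),45*sqrt(13) /13, 90] 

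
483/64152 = 161/21384  =  0.01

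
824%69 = 65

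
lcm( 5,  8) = 40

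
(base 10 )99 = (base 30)39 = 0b1100011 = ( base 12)83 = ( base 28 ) 3f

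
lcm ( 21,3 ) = 21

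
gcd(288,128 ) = 32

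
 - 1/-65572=1/65572 = 0.00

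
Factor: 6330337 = 13^1*486949^1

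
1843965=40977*45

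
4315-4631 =-316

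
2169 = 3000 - 831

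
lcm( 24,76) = 456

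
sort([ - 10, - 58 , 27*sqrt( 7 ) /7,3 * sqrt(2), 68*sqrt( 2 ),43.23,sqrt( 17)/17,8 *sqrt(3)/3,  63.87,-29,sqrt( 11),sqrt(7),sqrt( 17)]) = [ - 58,-29,-10,sqrt( 17 )/17,sqrt( 7) , sqrt(11),sqrt(17 ),3*sqrt ( 2),8*sqrt(3)/3, 27*sqrt( 7 )/7,43.23,63.87, 68*sqrt(2)]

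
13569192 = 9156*1482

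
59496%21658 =16180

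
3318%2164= 1154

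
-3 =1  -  4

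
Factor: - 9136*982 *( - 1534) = 13762360768 = 2^6 *13^1*59^1  *  491^1 * 571^1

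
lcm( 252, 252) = 252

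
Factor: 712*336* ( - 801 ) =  - 191624832 = - 2^7*3^3*7^1*89^2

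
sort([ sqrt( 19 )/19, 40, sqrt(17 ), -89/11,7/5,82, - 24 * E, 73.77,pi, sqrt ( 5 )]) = [ - 24*E, - 89/11,sqrt( 19 )/19,7/5, sqrt (5),pi,sqrt(17),40, 73.77,82 ]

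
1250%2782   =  1250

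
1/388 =1/388 = 0.00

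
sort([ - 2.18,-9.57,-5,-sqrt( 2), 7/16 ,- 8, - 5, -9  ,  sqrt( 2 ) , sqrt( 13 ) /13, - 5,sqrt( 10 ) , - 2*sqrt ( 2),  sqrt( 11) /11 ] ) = [ - 9.57 , - 9 ,-8, - 5,-5,-5, - 2 * sqrt( 2), - 2.18,- sqrt( 2 ), sqrt( 13)/13,sqrt( 11 ) /11,7/16, sqrt( 2),sqrt( 10)] 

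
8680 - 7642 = 1038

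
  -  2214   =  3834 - 6048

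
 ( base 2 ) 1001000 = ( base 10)72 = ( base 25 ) 2M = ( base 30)2C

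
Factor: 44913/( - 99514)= -2^(- 1)*3^1*11^1*1361^1 * 49757^( - 1)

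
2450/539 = 50/11 = 4.55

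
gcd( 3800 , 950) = 950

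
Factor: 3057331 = 17^2*71^1*149^1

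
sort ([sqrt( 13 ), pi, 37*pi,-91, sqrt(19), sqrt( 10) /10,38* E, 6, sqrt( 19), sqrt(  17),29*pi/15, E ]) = [ - 91, sqrt(10) /10, E , pi, sqrt( 13 ), sqrt(17), sqrt(19 ), sqrt( 19 ), 6, 29*pi/15, 38*E , 37*pi ]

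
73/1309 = 73/1309 = 0.06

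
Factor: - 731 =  - 17^1 * 43^1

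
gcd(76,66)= 2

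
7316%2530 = 2256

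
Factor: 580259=580259^1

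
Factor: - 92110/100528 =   -  2^( - 3)*5^1*103^(-1)* 151^1 =- 755/824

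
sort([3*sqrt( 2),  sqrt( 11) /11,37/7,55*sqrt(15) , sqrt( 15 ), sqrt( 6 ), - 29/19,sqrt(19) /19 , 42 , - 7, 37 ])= [-7, - 29/19,  sqrt(19 ) /19, sqrt(11 ) /11 , sqrt( 6 ),  sqrt( 15 ),3*sqrt(2),37/7 , 37, 42, 55*sqrt(15)] 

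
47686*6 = 286116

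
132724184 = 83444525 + 49279659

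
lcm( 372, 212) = 19716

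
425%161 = 103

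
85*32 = 2720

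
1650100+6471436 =8121536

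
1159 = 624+535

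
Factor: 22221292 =2^2*5555323^1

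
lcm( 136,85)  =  680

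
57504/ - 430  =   - 134 + 58/215 = - 133.73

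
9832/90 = 4916/45 =109.24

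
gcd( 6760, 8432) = 8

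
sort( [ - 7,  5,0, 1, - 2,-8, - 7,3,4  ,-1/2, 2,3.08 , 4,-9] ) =[ -9, - 8,-7,-7, - 2,-1/2, 0, 1,  2, 3,3.08,4, 4, 5]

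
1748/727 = 1748/727 = 2.40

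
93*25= 2325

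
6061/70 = 6061/70 = 86.59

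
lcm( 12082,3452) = 24164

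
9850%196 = 50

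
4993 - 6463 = - 1470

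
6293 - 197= 6096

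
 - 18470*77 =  - 1422190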